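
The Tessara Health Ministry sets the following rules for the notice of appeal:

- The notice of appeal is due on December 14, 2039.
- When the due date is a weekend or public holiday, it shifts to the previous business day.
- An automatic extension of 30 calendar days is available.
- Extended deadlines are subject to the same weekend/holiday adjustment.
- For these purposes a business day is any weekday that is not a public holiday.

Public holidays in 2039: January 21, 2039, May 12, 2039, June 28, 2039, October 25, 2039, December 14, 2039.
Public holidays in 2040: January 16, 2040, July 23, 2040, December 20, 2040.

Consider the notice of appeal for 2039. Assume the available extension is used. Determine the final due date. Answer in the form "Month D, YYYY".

January 12, 2040

Start from the fixed due date, December 14, 2039.
December 14, 2039 is a listed holiday, so it moves to the preceding business day, December 13, 2039 (Tuesday).
The 30-calendar-day extension moves the deadline from December 13, 2039 to January 12, 2040.
January 12, 2040 falls on a Thursday, which is a business day, so no adjustment is needed.
So the filing is due January 12, 2040.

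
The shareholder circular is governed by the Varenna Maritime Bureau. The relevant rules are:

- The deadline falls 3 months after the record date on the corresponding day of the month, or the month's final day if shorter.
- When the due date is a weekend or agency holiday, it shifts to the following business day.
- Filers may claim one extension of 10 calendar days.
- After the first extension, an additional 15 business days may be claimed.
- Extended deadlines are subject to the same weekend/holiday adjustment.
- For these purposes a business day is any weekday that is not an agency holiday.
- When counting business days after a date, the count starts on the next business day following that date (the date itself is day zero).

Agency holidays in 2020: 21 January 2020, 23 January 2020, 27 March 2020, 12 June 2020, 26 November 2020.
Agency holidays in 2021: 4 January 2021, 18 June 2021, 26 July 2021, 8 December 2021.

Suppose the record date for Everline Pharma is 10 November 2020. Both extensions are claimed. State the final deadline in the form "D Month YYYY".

15 March 2021

Moving 3 months forward from 10 November 2020 on the corresponding day gives 10 February 2021.
Since 10 February 2021 is a Wednesday and not a holiday, the date is unchanged.
With the 10-day extension, 10 February 2021 becomes 20 February 2021.
20 February 2021 is a Saturday; the next business day is 22 February 2021 (Monday).
Counting 15 further business days from 22 February 2021 reaches 15 March 2021.
15 March 2021 (Monday) is already a business day.
So the filing is due 15 March 2021.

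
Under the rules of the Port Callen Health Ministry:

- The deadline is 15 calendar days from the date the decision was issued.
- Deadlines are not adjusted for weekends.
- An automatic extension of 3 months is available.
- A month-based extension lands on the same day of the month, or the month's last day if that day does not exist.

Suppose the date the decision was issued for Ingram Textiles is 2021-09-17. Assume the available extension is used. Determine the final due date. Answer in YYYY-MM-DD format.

Trigger date 2021-09-17 + 15 calendar days = 2021-10-02.
No adjustment is made for weekends or holidays, so 2021-10-02 stands.
Applying the 3 months extension: 3 months after 2021-10-02 is 2022-01-02.
2022-01-02 falls on a Sunday. The rules make no weekend/holiday allowance, so it remains 2022-01-02.
So the filing is due 2022-01-02.

2022-01-02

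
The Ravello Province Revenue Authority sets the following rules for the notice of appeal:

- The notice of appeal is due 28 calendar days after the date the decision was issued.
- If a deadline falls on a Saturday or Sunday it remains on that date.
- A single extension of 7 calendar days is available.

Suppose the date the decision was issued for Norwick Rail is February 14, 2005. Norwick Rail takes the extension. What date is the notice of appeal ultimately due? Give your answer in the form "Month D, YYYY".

Adding 28 calendar days to February 14, 2005 gives March 14, 2005.
March 14, 2005 is a Monday; no weekend or holiday adjustment applies.
The 7-calendar-day extension moves the deadline from March 14, 2005 to March 21, 2005.
No adjustment is made for weekends or holidays, so March 21, 2005 stands.
Final deadline: March 21, 2005.

March 21, 2005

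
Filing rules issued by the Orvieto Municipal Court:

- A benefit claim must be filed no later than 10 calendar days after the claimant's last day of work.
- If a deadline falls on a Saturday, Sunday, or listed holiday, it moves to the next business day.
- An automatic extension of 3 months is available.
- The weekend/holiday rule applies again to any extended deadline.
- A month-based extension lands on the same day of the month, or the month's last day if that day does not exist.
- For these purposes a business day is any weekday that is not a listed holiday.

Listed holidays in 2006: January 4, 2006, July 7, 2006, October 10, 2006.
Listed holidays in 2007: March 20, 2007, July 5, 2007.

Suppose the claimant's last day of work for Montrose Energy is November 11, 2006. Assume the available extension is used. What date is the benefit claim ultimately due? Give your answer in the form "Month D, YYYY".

February 21, 2007

Trigger date November 11, 2006 + 10 calendar days = November 21, 2006.
November 21, 2006 is a Tuesday and not a listed holiday, so it stands.
Add 3 months to November 21, 2006: February 21, 2007.
February 21, 2007 is a Wednesday and not a listed holiday, so it stands.
Deadline: February 21, 2007.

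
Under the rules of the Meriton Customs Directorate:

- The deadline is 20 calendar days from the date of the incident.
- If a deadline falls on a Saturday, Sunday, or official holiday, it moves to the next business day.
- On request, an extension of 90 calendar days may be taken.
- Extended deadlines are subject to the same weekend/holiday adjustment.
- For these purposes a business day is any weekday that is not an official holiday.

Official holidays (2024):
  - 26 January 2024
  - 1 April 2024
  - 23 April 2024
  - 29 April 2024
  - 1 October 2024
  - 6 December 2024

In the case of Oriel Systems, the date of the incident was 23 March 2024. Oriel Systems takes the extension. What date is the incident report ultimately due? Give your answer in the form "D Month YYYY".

From 23 March 2024, 20 calendar days later is 12 April 2024.
Since 12 April 2024 is a Friday and not a holiday, the date is unchanged.
The 90-calendar-day extension moves the deadline from 12 April 2024 to 11 July 2024.
11 July 2024 falls on a Thursday, which is a business day, so no adjustment is needed.
Final deadline: 11 July 2024.

11 July 2024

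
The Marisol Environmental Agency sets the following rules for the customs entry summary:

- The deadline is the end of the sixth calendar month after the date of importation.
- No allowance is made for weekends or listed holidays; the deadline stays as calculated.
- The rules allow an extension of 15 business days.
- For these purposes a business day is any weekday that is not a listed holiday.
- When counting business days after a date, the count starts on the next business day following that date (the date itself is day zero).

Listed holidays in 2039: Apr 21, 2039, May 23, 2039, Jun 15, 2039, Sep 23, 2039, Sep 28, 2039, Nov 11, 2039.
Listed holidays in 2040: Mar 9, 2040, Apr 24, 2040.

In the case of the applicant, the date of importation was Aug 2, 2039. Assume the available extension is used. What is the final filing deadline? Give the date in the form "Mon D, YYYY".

The sixth month after Aug 2, 2039 is February 2040, whose last day is Feb 29, 2040.
No adjustment is made for weekends or holidays, so Feb 29, 2040 stands.
The 15-business-day extension runs from Feb 29, 2040 to Mar 22, 2040.
No adjustment is made for weekends or holidays, so Mar 22, 2040 stands.
So the filing is due Mar 22, 2040.

Mar 22, 2040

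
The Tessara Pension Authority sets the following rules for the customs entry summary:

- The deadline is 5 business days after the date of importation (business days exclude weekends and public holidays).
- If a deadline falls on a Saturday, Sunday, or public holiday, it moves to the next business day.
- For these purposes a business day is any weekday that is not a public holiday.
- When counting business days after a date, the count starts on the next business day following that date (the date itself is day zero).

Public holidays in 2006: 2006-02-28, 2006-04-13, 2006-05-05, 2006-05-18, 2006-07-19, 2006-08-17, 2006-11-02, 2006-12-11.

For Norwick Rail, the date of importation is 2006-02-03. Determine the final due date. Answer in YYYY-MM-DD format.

Counting 5 business days after 2006-02-03 (skipping weekends and listed holidays) reaches 2006-02-10.
Since 2006-02-10 is a Friday and not a holiday, the date is unchanged.
Final deadline: 2006-02-10.

2006-02-10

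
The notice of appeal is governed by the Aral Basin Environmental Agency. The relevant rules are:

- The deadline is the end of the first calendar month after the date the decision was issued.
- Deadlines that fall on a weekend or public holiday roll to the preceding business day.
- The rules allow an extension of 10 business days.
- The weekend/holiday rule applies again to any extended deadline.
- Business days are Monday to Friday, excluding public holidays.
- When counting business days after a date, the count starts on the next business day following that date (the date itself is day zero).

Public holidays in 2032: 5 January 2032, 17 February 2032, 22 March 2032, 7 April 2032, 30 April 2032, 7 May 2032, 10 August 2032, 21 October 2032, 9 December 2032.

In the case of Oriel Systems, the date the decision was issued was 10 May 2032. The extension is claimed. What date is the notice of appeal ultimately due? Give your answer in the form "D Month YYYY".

14 July 2032

The first month after 10 May 2032 is June 2032, whose last day is 30 June 2032.
30 June 2032 (Wednesday) is already a business day.
Applying the 10-business-day extension: 10 business days after 30 June 2032 is 14 July 2032.
14 July 2032 (Wednesday) is already a business day.
Deadline: 14 July 2032.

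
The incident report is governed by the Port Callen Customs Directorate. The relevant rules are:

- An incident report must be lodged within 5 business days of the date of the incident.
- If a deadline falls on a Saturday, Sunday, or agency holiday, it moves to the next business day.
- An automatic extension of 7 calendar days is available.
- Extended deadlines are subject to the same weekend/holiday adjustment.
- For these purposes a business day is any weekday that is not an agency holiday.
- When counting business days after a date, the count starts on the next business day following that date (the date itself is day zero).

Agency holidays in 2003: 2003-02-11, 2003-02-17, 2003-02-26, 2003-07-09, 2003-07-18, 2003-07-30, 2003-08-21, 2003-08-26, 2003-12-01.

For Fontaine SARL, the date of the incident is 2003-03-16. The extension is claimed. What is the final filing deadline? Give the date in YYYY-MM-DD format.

Starting the day after 2003-03-16 and counting 5 business days lands on 2003-03-21.
2003-03-21 (Friday) is already a business day.
Add the 7 calendar-day extension to 2003-03-21: 2003-03-28.
Since 2003-03-28 is a Friday and not a holiday, the date is unchanged.
Final deadline: 2003-03-28.

2003-03-28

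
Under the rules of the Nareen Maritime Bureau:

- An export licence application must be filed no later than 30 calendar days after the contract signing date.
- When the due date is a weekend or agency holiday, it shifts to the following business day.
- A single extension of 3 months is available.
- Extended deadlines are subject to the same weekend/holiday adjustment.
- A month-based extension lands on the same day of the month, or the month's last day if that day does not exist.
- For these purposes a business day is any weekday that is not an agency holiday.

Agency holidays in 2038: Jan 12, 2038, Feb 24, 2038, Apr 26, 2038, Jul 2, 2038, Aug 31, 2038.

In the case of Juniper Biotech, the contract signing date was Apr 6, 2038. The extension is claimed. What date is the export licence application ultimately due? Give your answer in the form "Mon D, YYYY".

Aug 6, 2038

Trigger date Apr 6, 2038 + 30 calendar days = May 6, 2038.
Since May 6, 2038 is a Thursday and not a holiday, the date is unchanged.
The 3 months extension carries May 6, 2038 to Aug 6, 2038.
Aug 6, 2038 (Friday) is already a business day.
Final deadline: Aug 6, 2038.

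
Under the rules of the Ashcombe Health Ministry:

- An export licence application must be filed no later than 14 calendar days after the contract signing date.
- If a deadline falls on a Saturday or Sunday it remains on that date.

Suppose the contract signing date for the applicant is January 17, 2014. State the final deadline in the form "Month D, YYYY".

January 31, 2014

From January 17, 2014, 14 calendar days later is January 31, 2014.
January 31, 2014 is a Friday; no weekend or holiday adjustment applies.
So the filing is due January 31, 2014.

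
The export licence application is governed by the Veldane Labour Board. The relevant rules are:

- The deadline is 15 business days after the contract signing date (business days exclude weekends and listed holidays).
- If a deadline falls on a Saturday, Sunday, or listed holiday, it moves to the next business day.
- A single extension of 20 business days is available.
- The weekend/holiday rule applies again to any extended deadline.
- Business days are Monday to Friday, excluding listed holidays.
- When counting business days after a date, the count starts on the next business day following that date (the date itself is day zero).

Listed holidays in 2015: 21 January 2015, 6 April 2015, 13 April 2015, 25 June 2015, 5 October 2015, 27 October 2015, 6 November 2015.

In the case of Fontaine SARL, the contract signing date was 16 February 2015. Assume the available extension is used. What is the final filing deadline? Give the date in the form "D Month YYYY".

Starting the day after 16 February 2015 and counting 15 business days lands on 9 March 2015.
Since 9 March 2015 is a Monday and not a holiday, the date is unchanged.
The 20-business-day extension runs from 9 March 2015 to 7 April 2015.
Since 7 April 2015 is a Tuesday and not a holiday, the date is unchanged.
Deadline: 7 April 2015.

7 April 2015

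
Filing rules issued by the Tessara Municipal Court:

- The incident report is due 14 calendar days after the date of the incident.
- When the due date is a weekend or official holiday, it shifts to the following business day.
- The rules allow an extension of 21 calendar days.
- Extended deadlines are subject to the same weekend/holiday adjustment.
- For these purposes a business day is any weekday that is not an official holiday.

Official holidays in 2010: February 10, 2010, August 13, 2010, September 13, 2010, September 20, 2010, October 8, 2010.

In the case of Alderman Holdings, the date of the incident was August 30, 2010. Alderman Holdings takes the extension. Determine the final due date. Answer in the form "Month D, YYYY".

October 5, 2010

Trigger date August 30, 2010 + 14 calendar days = September 13, 2010.
September 13, 2010 is a listed holiday, so it moves to the next business day, September 14, 2010 (Tuesday).
Add the 21 calendar-day extension to September 14, 2010: October 5, 2010.
Since October 5, 2010 is a Tuesday and not a holiday, the date is unchanged.
Deadline: October 5, 2010.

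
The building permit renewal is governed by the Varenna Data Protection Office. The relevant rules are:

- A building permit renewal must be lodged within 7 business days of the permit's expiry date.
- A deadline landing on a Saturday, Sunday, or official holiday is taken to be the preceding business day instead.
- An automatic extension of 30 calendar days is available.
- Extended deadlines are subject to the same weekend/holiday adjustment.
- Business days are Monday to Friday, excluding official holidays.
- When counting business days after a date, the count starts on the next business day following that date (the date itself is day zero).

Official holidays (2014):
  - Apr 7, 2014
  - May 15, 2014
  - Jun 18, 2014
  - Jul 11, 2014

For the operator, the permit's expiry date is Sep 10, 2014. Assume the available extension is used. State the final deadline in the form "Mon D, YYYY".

Oct 17, 2014

Counting 7 business days after Sep 10, 2014 (skipping weekends and listed holidays) reaches Sep 19, 2014.
Sep 19, 2014 is a Friday and not a listed holiday, so it stands.
With the 30-day extension, Sep 19, 2014 becomes Oct 19, 2014.
Oct 19, 2014 is a Sunday; the preceding business day is Oct 17, 2014 (Friday).
The final due date is Oct 17, 2014.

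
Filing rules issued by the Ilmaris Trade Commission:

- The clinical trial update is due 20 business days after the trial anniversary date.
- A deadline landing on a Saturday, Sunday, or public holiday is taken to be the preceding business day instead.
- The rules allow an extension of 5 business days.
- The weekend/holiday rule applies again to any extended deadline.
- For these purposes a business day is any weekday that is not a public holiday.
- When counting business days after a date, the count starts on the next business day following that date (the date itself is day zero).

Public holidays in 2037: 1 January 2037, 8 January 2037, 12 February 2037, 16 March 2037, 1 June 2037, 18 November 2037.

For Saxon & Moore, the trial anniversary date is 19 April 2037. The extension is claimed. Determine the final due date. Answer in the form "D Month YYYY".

Counting 20 business days after 19 April 2037 (skipping weekends and listed holidays) reaches 15 May 2037.
15 May 2037 is a Friday and not a listed holiday, so it stands.
Counting 5 further business days from 15 May 2037 reaches 22 May 2037.
Since 22 May 2037 is a Friday and not a holiday, the date is unchanged.
Final deadline: 22 May 2037.

22 May 2037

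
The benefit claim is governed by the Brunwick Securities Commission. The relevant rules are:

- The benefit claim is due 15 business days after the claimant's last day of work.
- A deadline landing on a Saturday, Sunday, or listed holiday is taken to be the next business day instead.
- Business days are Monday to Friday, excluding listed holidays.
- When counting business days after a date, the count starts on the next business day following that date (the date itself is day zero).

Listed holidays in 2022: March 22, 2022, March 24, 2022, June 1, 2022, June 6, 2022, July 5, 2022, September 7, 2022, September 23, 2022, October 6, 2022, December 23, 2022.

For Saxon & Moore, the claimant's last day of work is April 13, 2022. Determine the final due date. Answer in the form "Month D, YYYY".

Counting 15 business days after April 13, 2022 (skipping weekends and listed holidays) reaches May 4, 2022.
May 4, 2022 (Wednesday) is already a business day.
So the filing is due May 4, 2022.

May 4, 2022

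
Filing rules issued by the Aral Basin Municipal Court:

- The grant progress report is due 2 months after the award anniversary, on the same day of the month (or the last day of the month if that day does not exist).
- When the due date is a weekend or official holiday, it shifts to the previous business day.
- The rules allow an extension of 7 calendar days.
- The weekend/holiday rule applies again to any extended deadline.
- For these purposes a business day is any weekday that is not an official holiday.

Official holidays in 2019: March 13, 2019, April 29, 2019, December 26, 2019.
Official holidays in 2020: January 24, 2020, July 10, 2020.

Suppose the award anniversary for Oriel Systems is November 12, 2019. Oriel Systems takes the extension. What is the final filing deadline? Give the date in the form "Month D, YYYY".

January 17, 2020

Moving 2 months forward from November 12, 2019 on the corresponding day gives January 12, 2020.
January 12, 2020 falls on a Sunday. Rolling to the preceding business day gives January 10, 2020, a Friday.
The 7-calendar-day extension moves the deadline from January 10, 2020 to January 17, 2020.
January 17, 2020 falls on a Friday, which is a business day, so no adjustment is needed.
Final deadline: January 17, 2020.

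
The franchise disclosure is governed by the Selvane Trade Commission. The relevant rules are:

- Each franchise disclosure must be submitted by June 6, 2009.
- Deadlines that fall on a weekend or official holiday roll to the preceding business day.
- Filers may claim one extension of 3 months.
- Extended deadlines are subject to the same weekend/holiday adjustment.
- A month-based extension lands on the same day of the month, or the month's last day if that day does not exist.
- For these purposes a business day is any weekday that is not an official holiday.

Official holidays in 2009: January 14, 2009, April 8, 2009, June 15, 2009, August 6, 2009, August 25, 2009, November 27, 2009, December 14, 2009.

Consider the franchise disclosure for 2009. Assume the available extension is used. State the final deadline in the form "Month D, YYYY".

The statutory due date is June 6, 2009.
June 6, 2009 is a Saturday, so it moves to the preceding business day, June 5, 2009 (Friday).
The 3 months extension carries June 5, 2009 to September 5, 2009.
September 5, 2009 is a Saturday; the preceding business day is September 4, 2009 (Friday).
The final due date is September 4, 2009.

September 4, 2009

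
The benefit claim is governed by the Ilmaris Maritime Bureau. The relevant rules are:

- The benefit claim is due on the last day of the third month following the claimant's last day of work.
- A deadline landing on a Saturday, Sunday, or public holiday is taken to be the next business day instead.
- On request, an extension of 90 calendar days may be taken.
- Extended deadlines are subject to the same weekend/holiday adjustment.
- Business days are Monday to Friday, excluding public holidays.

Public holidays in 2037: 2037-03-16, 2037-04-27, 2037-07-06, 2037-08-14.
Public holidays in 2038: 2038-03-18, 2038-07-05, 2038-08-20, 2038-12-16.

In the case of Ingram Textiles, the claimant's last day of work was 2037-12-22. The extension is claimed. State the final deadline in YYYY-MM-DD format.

3 months after 2037-12-22 is March 2038; that month ends on 2038-03-31.
Since 2038-03-31 is a Wednesday and not a holiday, the date is unchanged.
The 90-calendar-day extension moves the deadline from 2038-03-31 to 2038-06-29.
2038-06-29 falls on a Tuesday, which is a business day, so no adjustment is needed.
So the filing is due 2038-06-29.

2038-06-29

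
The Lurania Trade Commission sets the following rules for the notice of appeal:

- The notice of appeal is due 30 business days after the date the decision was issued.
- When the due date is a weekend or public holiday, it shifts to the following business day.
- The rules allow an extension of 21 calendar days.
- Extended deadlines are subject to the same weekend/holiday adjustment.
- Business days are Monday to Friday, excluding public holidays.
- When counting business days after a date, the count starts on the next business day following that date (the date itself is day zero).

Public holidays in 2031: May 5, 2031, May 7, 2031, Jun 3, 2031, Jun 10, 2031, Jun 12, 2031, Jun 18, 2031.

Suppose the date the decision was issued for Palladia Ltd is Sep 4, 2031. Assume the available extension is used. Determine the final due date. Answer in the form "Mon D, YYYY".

Nov 6, 2031

Starting the day after Sep 4, 2031 and counting 30 business days lands on Oct 16, 2031.
Oct 16, 2031 falls on a Thursday, which is a business day, so no adjustment is needed.
The 21-calendar-day extension moves the deadline from Oct 16, 2031 to Nov 6, 2031.
Nov 6, 2031 falls on a Thursday, which is a business day, so no adjustment is needed.
So the filing is due Nov 6, 2031.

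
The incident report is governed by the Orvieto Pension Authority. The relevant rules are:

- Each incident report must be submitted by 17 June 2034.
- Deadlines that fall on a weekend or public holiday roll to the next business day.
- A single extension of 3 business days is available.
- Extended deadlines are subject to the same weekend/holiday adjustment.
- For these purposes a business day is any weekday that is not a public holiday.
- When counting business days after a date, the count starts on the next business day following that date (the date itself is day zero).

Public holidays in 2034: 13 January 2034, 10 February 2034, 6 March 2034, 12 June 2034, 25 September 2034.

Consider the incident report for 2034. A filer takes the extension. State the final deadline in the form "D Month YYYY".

The statutory due date is 17 June 2034.
17 June 2034 is a Saturday, so it moves to the next business day, 19 June 2034 (Monday).
Counting 3 further business days from 19 June 2034 reaches 22 June 2034.
Since 22 June 2034 is a Thursday and not a holiday, the date is unchanged.
So the filing is due 22 June 2034.

22 June 2034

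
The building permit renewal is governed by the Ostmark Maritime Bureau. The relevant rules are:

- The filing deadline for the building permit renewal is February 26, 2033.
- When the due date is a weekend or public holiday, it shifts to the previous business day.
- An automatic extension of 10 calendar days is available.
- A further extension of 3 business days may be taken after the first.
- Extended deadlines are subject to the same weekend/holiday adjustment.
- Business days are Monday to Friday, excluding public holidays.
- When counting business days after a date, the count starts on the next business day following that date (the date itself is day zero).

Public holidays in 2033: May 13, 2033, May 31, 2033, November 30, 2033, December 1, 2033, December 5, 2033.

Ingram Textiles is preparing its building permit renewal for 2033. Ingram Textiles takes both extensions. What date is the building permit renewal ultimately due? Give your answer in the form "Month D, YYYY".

The stated deadline is February 26, 2033.
February 26, 2033 is a Saturday; the preceding business day is February 25, 2033 (Friday).
Applying the 10-calendar-day extension: February 25, 2033 + 10 days = March 7, 2033.
March 7, 2033 is a Monday and not a listed holiday, so it stands.
The 3-business-day extension runs from March 7, 2033 to March 10, 2033.
March 10, 2033 is a Thursday and not a listed holiday, so it stands.
The final due date is March 10, 2033.

March 10, 2033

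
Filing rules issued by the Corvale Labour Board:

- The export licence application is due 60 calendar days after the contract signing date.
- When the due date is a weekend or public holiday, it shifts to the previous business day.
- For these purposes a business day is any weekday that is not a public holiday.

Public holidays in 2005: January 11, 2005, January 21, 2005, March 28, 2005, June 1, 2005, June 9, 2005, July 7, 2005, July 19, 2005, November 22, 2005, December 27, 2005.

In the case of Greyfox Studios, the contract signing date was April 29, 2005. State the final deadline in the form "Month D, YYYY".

Adding 60 calendar days to April 29, 2005 gives June 28, 2005.
June 28, 2005 (Tuesday) is already a business day.
The final due date is June 28, 2005.

June 28, 2005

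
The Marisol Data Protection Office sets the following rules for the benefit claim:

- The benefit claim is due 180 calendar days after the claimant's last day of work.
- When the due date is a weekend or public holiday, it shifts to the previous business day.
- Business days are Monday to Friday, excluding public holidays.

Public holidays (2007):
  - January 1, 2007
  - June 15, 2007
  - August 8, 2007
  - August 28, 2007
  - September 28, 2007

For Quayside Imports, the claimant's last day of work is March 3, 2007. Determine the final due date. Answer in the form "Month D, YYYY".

August 30, 2007

Adding 180 calendar days to March 3, 2007 gives August 30, 2007.
Since August 30, 2007 is a Thursday and not a holiday, the date is unchanged.
The final due date is August 30, 2007.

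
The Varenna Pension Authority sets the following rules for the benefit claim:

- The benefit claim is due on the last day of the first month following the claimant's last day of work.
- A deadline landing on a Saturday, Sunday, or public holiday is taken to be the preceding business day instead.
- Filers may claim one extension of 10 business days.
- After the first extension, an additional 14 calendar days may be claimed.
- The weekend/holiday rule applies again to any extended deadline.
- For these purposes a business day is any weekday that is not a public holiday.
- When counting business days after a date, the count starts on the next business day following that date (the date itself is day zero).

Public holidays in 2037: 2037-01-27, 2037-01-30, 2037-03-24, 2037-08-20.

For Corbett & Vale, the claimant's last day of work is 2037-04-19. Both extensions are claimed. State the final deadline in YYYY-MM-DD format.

1 month after 2037-04-19 falls in May 2037; the last day of that month is 2037-05-31.
Because 2037-05-31 is a Sunday, the deadline becomes 2037-05-29 (Friday).
Applying the 10-business-day extension: 10 business days after 2037-05-29 is 2037-06-12.
Since 2037-06-12 is a Friday and not a holiday, the date is unchanged.
Add the 14 calendar-day extension to 2037-06-12: 2037-06-26.
2037-06-26 (Friday) is already a business day.
Deadline: 2037-06-26.

2037-06-26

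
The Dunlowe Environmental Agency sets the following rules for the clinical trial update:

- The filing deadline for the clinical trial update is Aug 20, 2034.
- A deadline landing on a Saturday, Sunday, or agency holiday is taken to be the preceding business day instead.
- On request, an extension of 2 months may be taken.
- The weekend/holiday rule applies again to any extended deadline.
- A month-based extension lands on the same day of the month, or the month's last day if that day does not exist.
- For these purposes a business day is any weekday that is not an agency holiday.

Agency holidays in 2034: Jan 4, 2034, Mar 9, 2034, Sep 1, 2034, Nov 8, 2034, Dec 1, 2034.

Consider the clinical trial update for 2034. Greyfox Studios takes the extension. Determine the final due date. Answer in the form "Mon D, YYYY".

Oct 18, 2034

The statutory due date is Aug 20, 2034.
Aug 20, 2034 is a Sunday, so it moves to the preceding business day, Aug 18, 2034 (Friday).
The 2 months extension carries Aug 18, 2034 to Oct 18, 2034.
Oct 18, 2034 (Wednesday) is already a business day.
The final due date is Oct 18, 2034.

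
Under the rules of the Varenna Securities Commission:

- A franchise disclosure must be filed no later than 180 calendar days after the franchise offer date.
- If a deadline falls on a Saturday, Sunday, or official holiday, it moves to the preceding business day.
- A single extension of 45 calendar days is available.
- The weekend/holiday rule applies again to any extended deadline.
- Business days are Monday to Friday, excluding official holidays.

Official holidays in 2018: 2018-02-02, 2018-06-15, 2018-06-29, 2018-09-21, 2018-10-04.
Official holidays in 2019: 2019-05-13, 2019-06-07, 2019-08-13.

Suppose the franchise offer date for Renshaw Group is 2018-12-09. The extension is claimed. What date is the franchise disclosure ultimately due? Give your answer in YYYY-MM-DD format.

2019-07-19

180 calendar days after 2018-12-09 is 2019-06-07.
Because 2019-06-07 is a listed holiday, the deadline becomes 2019-06-06 (Thursday).
Applying the 45-calendar-day extension: 2019-06-06 + 45 days = 2019-07-21.
2019-07-21 is a Sunday; the preceding business day is 2019-07-19 (Friday).
So the filing is due 2019-07-19.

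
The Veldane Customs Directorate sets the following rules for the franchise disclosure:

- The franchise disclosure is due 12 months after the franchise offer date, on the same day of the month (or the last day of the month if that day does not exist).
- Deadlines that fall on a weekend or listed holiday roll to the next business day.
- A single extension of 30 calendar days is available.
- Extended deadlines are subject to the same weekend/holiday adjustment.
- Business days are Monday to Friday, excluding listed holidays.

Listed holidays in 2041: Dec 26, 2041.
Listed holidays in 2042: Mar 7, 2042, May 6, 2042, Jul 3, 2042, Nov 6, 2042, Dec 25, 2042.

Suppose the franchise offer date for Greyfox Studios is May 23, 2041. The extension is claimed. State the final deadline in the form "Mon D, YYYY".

Moving 12 months forward from May 23, 2041 on the corresponding day gives May 23, 2042.
May 23, 2042 is a Friday and not a listed holiday, so it stands.
Applying the 30-calendar-day extension: May 23, 2042 + 30 days = Jun 22, 2042.
Jun 22, 2042 falls on a Sunday. Rolling to the next business day gives Jun 23, 2042, a Monday.
The final due date is Jun 23, 2042.

Jun 23, 2042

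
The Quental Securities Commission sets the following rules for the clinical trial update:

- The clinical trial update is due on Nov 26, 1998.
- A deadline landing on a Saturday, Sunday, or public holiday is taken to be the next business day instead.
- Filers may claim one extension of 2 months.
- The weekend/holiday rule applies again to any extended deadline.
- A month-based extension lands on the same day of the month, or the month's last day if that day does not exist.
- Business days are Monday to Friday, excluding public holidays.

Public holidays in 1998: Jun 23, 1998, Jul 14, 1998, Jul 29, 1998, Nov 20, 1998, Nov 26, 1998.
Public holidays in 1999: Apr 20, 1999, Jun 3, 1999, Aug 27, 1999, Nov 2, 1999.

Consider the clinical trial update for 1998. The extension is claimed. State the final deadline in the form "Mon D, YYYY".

Jan 27, 1999

The statutory due date is Nov 26, 1998.
Nov 26, 1998 falls on a listed holiday. Rolling to the next business day gives Nov 27, 1998, a Friday.
Add 2 months to Nov 27, 1998: Jan 27, 1999.
Jan 27, 1999 is a Wednesday and not a listed holiday, so it stands.
So the filing is due Jan 27, 1999.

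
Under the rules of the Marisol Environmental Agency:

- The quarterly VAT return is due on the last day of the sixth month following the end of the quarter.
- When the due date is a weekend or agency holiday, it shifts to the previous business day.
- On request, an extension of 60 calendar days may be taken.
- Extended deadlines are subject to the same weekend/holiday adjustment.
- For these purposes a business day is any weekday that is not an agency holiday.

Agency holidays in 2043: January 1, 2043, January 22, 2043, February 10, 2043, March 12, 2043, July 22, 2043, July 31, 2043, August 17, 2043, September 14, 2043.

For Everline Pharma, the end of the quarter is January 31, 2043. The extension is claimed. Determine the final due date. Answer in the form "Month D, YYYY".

6 months after January 31, 2043 falls in July 2043; the last day of that month is July 31, 2043.
Because July 31, 2043 is a listed holiday, the deadline becomes July 30, 2043 (Thursday).
Add the 60 calendar-day extension to July 30, 2043: September 28, 2043.
September 28, 2043 falls on a Monday, which is a business day, so no adjustment is needed.
Deadline: September 28, 2043.

September 28, 2043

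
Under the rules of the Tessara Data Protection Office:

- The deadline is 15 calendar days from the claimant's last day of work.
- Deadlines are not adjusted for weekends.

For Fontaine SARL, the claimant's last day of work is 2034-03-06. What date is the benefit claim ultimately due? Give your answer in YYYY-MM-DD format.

Trigger date 2034-03-06 + 15 calendar days = 2034-03-21.
No adjustment is made for weekends or holidays, so 2034-03-21 stands.
Final deadline: 2034-03-21.

2034-03-21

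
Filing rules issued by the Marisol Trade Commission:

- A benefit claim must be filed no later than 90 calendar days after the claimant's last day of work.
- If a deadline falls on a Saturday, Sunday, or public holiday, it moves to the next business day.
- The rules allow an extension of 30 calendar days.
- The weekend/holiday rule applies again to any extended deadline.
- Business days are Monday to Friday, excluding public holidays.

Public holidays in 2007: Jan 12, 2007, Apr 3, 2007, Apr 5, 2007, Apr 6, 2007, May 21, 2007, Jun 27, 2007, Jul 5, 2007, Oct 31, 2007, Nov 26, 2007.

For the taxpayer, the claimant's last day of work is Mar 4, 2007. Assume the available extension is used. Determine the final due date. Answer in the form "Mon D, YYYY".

Trigger date Mar 4, 2007 + 90 calendar days = Jun 2, 2007.
Jun 2, 2007 falls on a Saturday. Rolling to the next business day gives Jun 4, 2007, a Monday.
The 30-calendar-day extension moves the deadline from Jun 4, 2007 to Jul 4, 2007.
Jul 4, 2007 falls on a Wednesday, which is a business day, so no adjustment is needed.
Deadline: Jul 4, 2007.

Jul 4, 2007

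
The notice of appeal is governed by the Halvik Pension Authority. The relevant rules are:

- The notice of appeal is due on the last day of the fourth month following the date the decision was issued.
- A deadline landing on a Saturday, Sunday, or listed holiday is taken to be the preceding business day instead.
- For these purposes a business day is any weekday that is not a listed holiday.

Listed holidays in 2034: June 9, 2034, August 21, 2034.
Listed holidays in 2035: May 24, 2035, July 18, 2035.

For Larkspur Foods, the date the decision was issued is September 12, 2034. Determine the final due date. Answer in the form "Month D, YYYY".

January 31, 2035

The fourth month after September 12, 2034 is January 2035, whose last day is January 31, 2035.
January 31, 2035 is a Wednesday and not a listed holiday, so it stands.
Deadline: January 31, 2035.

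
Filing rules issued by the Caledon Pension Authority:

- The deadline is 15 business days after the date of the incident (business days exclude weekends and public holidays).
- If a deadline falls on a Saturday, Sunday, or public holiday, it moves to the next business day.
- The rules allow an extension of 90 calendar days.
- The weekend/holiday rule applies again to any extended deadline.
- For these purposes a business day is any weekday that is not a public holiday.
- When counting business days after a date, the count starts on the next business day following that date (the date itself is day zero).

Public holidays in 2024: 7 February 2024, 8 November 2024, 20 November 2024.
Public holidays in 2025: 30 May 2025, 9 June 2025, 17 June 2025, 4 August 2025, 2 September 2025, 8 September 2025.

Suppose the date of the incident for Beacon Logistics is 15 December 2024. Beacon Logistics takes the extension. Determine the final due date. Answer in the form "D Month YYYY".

3 April 2025

Starting the day after 15 December 2024 and counting 15 business days lands on 3 January 2025.
3 January 2025 (Friday) is already a business day.
With the 90-day extension, 3 January 2025 becomes 3 April 2025.
Since 3 April 2025 is a Thursday and not a holiday, the date is unchanged.
Final deadline: 3 April 2025.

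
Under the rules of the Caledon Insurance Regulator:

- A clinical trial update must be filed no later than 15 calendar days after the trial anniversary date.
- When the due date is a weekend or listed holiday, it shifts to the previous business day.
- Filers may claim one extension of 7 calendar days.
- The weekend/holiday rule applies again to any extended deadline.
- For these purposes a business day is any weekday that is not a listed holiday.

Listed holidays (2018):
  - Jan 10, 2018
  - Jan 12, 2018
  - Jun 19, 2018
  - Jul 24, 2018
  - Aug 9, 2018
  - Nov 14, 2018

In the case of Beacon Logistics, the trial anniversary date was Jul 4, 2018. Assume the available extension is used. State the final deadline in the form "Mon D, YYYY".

15 calendar days after Jul 4, 2018 is Jul 19, 2018.
Since Jul 19, 2018 is a Thursday and not a holiday, the date is unchanged.
With the 7-day extension, Jul 19, 2018 becomes Jul 26, 2018.
Jul 26, 2018 falls on a Thursday, which is a business day, so no adjustment is needed.
Final deadline: Jul 26, 2018.

Jul 26, 2018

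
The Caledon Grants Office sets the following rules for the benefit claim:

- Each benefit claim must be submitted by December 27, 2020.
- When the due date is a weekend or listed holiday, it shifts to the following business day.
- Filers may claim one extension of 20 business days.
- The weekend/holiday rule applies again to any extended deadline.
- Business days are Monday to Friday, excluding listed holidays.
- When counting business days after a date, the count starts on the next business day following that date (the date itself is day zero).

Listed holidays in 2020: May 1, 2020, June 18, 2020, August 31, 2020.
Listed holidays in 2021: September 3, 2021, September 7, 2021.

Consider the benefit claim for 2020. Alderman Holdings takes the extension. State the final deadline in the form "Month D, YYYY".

The statutory due date is December 27, 2020.
December 27, 2020 is a Sunday, so it moves to the next business day, December 28, 2020 (Monday).
Applying the 20-business-day extension: 20 business days after December 28, 2020 is January 25, 2021.
January 25, 2021 (Monday) is already a business day.
Deadline: January 25, 2021.

January 25, 2021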